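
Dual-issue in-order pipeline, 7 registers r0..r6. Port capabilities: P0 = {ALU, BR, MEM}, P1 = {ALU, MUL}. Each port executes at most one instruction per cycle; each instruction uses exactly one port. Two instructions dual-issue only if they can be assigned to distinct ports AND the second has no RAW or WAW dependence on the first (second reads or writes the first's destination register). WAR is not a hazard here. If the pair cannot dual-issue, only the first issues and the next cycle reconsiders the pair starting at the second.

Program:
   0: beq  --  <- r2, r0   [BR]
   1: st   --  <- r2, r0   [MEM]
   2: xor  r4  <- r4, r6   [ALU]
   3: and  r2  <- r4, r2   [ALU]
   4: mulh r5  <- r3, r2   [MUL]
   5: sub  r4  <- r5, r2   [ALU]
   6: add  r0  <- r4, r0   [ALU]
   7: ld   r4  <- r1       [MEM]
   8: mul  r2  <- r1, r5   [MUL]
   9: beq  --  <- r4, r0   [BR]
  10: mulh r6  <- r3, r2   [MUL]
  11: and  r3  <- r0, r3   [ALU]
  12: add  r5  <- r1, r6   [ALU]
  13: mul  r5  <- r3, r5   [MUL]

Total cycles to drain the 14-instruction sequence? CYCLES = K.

c0: i0 beq.BR  no-port BR/MEM
c1: i1&i2 st.MEM;xor.ALU  2-wide
c2: i3 and.ALU  RAW r2
c3: i4 mulh.MUL  RAW r5
c4: i5 sub.ALU  RAW r4
c5: i6&i7 add.ALU;ld.MEM  2-wide
c6: i8&i9 mul.MUL;beq.BR  2-wide
c7: i10&i11 mulh.MUL;and.ALU  2-wide
c8: i12 add.ALU  RAW+WAW r5
c9: i13 mul.MUL  tail

CYCLES = 10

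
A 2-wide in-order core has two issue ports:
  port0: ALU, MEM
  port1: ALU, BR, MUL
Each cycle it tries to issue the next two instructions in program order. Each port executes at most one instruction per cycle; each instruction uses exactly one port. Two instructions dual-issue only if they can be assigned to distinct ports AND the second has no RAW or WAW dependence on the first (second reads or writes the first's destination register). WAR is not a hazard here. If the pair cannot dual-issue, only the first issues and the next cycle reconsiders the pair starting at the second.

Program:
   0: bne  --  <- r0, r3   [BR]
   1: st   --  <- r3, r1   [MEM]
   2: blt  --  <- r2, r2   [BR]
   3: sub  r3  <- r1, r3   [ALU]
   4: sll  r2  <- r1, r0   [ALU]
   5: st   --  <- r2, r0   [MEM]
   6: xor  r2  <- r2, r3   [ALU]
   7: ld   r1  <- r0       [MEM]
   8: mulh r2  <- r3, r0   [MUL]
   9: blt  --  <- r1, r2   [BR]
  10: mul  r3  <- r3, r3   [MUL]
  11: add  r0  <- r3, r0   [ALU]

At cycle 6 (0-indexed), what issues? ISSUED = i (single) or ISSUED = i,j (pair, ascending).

[0] i0/i1  bne;st  -- pair
[1] i2/i3  blt;sub  -- pair
[2] i4  sll  -- RAW r2
[3] i5/i6  st;xor  -- pair
[4] i7/i8  ld;mulh  -- pair
[5] i9  blt  -- no-port BR/MUL
[6] i10  mul  -- RAW r3
[7] i11  add  -- tail

ISSUED = 10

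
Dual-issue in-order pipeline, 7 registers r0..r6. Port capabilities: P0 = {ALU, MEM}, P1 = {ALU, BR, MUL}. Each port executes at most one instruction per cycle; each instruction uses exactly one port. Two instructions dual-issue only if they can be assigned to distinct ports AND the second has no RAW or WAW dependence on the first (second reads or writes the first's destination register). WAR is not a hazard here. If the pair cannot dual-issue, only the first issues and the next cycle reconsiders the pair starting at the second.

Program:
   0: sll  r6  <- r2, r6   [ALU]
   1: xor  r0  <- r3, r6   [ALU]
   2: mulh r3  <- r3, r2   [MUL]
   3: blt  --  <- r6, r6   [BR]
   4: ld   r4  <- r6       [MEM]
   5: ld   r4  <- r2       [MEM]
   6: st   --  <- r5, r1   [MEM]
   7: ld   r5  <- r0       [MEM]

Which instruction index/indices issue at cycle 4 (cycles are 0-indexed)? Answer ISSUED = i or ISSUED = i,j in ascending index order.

ISSUED = 6

#0 head=0: sll i0 RAW r6
#1 head=1: xor;mulh i1+i2 dual
#2 head=3: blt;ld i3+i4 dual
#3 head=5: ld i5 no-port MEM/MEM
#4 head=6: st i6 no-port MEM/MEM
#5 head=7: ld i7 tail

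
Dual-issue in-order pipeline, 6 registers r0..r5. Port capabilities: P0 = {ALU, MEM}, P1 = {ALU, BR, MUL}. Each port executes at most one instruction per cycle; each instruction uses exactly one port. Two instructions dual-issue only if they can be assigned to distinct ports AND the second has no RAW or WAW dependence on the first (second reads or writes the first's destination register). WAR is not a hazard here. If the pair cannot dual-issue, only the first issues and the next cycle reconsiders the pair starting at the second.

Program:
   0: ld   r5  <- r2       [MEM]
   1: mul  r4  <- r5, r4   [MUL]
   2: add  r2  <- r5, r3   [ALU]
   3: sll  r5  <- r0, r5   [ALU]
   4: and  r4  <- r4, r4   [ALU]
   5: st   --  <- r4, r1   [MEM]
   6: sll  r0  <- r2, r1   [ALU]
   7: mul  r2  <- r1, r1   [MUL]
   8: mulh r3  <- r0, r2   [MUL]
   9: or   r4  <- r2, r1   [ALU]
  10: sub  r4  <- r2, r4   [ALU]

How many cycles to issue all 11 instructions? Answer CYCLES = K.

[0] i0  ld.MEM  -- RAW r5
[1] i1&i2  mul.MUL;add.ALU  -- 2-wide
[2] i3&i4  sll.ALU;and.ALU  -- 2-wide
[3] i5&i6  st.MEM;sll.ALU  -- 2-wide
[4] i7  mul.MUL  -- no-port MUL/MUL
[5] i8&i9  mulh.MUL;or.ALU  -- 2-wide
[6] i10  sub.ALU  -- tail

CYCLES = 7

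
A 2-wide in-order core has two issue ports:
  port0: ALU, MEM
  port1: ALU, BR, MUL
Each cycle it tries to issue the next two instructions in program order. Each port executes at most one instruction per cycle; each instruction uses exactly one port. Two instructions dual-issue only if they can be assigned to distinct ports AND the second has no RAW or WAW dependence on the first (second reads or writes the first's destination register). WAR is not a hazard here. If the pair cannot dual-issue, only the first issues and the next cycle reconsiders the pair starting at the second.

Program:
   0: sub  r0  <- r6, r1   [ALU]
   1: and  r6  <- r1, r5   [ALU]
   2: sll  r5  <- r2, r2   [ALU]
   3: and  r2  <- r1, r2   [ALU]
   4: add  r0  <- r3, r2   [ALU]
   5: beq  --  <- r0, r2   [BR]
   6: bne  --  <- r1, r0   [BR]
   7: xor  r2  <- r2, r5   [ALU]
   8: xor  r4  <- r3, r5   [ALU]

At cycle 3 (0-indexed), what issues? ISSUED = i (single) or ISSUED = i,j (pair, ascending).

0. sub+and @i0/i1  | 2-wide
1. sll+and @i2/i3  | 2-wide
2. add @i4  | RAW r0
3. beq @i5  | no-port BR/BR
4. bne+xor @i6/i7  | 2-wide
5. xor @i8  | tail

ISSUED = 5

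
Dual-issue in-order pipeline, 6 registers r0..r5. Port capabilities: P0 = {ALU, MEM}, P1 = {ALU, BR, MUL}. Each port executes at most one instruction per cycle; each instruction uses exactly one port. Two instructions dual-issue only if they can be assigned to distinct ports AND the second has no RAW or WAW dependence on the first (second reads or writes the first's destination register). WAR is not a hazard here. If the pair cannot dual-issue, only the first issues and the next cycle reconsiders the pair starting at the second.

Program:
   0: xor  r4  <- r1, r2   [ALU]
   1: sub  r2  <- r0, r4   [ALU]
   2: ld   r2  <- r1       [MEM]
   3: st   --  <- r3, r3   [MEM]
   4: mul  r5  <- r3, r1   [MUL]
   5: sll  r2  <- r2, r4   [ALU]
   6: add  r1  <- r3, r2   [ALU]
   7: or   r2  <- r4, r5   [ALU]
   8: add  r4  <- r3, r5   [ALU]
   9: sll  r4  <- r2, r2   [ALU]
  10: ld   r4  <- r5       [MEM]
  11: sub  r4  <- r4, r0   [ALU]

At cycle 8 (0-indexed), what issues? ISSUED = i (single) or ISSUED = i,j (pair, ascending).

ISSUED = 10

  cy0 -> i0 (xor) RAW r4
  cy1 -> i1 (sub) WAW r2
  cy2 -> i2 (ld) no-port MEM/MEM
  cy3 -> i3&i4 (st mul) 2-wide
  cy4 -> i5 (sll) RAW r2
  cy5 -> i6&i7 (add or) 2-wide
  cy6 -> i8 (add) WAW r4
  cy7 -> i9 (sll) WAW r4
  cy8 -> i10 (ld) RAW+WAW r4
  cy9 -> i11 (sub) tail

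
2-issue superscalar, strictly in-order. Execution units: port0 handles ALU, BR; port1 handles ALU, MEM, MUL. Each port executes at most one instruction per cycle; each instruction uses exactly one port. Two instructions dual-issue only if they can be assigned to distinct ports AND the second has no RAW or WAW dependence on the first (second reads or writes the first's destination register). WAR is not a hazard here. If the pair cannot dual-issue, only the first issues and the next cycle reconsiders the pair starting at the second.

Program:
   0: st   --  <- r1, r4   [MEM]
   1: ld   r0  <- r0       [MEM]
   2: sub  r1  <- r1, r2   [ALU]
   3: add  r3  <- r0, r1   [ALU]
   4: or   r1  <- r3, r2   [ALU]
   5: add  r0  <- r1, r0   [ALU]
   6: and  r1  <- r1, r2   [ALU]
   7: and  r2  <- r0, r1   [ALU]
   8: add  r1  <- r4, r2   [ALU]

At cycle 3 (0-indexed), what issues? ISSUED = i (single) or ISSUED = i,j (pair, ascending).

ISSUED = 4

  cy0 -> i0 (st) no-port MEM/MEM
  cy1 -> i1/i2 (ld sub) 2-wide
  cy2 -> i3 (add) RAW r3
  cy3 -> i4 (or) RAW r1
  cy4 -> i5/i6 (add and) 2-wide
  cy5 -> i7 (and) RAW r2
  cy6 -> i8 (add) tail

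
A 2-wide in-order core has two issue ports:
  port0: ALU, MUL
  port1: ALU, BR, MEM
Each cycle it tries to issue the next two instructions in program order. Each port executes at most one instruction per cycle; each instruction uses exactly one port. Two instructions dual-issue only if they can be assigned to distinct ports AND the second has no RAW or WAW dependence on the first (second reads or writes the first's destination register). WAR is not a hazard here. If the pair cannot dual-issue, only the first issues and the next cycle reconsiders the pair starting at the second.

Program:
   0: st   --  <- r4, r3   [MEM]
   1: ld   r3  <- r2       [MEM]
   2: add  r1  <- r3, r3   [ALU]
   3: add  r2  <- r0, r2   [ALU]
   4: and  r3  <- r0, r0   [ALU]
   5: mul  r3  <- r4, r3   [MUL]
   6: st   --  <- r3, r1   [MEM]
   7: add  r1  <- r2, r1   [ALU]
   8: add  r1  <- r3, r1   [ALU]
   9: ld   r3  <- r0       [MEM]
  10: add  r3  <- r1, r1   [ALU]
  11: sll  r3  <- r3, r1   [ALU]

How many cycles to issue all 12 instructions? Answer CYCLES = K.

CYCLES = 9

[0] i0  st  -- no-port MEM/MEM
[1] i1  ld  -- RAW r3
[2] i2&i3  add;add  -- dual
[3] i4  and  -- RAW+WAW r3
[4] i5  mul  -- RAW r3
[5] i6&i7  st;add  -- dual
[6] i8&i9  add;ld  -- dual
[7] i10  add  -- RAW+WAW r3
[8] i11  sll  -- tail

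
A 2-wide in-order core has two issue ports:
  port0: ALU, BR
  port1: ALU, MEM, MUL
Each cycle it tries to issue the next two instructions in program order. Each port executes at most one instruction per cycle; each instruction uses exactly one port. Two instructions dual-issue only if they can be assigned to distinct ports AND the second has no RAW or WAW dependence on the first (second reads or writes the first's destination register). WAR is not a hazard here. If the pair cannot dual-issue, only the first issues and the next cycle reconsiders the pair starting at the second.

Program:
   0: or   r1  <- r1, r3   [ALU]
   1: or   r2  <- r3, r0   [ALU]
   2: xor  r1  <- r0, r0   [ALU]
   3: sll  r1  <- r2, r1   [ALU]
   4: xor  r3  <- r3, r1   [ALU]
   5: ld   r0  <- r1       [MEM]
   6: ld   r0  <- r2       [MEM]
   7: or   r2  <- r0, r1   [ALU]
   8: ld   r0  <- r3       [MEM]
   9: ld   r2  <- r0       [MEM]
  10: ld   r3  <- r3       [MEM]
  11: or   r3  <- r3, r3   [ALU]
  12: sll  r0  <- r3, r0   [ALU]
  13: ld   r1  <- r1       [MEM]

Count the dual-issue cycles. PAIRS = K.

PAIRS = 4

c0: i0&i1 or.ALU+or.ALU  pair
c1: i2 xor.ALU  RAW+WAW r1
c2: i3 sll.ALU  RAW r1
c3: i4&i5 xor.ALU+ld.MEM  pair
c4: i6 ld.MEM  RAW r0
c5: i7&i8 or.ALU+ld.MEM  pair
c6: i9 ld.MEM  no-port MEM/MEM
c7: i10 ld.MEM  RAW+WAW r3
c8: i11 or.ALU  RAW r3
c9: i12&i13 sll.ALU+ld.MEM  pair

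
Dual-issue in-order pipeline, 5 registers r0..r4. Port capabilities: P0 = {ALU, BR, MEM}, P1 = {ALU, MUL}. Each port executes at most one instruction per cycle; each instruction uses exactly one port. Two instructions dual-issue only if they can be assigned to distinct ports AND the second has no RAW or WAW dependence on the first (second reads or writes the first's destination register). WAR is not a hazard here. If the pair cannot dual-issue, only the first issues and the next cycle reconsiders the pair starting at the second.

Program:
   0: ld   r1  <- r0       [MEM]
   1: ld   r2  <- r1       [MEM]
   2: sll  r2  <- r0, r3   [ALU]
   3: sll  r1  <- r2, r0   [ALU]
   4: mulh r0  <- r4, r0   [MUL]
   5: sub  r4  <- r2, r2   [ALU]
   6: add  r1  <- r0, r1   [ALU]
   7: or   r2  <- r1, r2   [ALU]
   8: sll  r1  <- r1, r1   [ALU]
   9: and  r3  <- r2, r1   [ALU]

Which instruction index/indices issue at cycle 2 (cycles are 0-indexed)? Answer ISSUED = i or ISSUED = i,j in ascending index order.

  cy0 -> i0 (ld) no-port MEM/MEM
  cy1 -> i1 (ld) WAW r2
  cy2 -> i2 (sll) RAW r2
  cy3 -> i3/i4 (sll;mulh) 2-wide
  cy4 -> i5/i6 (sub;add) 2-wide
  cy5 -> i7/i8 (or;sll) 2-wide
  cy6 -> i9 (and) tail

ISSUED = 2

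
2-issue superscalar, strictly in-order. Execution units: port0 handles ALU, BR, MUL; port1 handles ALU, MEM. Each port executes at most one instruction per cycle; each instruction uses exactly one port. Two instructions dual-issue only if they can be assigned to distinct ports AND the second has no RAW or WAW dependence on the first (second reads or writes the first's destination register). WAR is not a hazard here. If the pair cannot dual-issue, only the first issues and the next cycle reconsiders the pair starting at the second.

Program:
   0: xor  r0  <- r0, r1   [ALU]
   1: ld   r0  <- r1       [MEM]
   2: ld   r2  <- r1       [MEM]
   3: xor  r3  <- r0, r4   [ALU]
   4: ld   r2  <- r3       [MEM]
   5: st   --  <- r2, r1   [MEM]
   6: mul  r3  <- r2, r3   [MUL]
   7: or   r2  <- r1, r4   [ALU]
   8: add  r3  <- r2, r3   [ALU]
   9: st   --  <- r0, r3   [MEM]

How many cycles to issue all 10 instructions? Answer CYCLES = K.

0. xor.ALU @i0  | WAW r0
1. ld.MEM @i1  | no-port MEM/MEM
2. ld.MEM/xor.ALU @i2+i3  | pair
3. ld.MEM @i4  | no-port MEM/MEM
4. st.MEM/mul.MUL @i5+i6  | pair
5. or.ALU @i7  | RAW r2
6. add.ALU @i8  | RAW r3
7. st.MEM @i9  | tail

CYCLES = 8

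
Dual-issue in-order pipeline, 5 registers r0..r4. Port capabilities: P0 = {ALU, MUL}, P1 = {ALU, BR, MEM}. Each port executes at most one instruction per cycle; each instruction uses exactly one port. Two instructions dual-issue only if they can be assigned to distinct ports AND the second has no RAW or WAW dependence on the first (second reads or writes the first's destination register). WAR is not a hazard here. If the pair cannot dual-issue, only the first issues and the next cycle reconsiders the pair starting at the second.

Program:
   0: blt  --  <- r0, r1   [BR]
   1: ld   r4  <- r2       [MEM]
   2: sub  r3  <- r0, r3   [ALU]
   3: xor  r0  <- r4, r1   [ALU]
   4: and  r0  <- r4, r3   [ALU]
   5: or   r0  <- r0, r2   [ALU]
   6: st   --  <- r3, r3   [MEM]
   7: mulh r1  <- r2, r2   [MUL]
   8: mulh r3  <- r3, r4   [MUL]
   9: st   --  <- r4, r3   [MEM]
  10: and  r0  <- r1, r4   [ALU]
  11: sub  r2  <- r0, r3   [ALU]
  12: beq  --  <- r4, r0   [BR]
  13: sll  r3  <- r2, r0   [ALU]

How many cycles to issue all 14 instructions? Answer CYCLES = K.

c0: i0 blt  no-port BR/MEM
c1: i1&i2 ld;sub  2-wide
c2: i3 xor  WAW r0
c3: i4 and  RAW+WAW r0
c4: i5&i6 or;st  2-wide
c5: i7 mulh  no-port MUL/MUL
c6: i8 mulh  RAW r3
c7: i9&i10 st;and  2-wide
c8: i11&i12 sub;beq  2-wide
c9: i13 sll  tail

CYCLES = 10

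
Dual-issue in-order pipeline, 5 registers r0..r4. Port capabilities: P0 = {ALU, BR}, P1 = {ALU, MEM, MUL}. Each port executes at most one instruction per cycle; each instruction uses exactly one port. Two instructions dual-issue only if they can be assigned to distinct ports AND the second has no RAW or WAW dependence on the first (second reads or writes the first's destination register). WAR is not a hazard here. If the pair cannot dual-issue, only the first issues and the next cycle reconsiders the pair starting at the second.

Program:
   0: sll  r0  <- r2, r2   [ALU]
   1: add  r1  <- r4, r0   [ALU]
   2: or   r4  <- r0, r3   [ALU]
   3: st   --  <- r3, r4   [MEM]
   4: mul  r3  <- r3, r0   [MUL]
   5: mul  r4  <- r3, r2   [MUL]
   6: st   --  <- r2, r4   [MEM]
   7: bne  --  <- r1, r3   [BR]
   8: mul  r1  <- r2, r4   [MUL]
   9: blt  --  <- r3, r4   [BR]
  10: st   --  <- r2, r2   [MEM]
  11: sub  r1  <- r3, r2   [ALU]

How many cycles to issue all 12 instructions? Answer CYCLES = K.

CYCLES = 8

t=0 i0:sll ; RAW r0
t=1 i1&i2:add or ; pair
t=2 i3:st ; no-port MEM/MUL
t=3 i4:mul ; no-port MUL/MUL
t=4 i5:mul ; no-port MUL/MEM
t=5 i6&i7:st bne ; pair
t=6 i8&i9:mul blt ; pair
t=7 i10&i11:st sub ; pair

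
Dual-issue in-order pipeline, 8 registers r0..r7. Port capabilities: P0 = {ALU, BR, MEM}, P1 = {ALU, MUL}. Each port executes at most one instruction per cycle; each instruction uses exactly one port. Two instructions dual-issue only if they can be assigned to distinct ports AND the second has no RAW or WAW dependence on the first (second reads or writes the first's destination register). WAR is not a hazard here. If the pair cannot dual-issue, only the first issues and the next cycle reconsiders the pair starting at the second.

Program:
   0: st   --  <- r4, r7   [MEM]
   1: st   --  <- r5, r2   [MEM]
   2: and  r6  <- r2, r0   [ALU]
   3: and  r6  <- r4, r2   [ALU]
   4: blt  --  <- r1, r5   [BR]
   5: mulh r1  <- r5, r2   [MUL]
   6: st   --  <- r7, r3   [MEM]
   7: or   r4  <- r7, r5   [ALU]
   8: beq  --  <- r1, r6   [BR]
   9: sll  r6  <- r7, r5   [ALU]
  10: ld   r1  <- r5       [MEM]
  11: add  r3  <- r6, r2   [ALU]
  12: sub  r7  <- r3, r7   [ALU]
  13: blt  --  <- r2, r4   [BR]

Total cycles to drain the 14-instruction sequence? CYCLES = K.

CYCLES = 8

[0] i0  st.MEM  -- no-port MEM/MEM
[1] i1&i2  st.MEM;and.ALU  -- dual
[2] i3&i4  and.ALU;blt.BR  -- dual
[3] i5&i6  mulh.MUL;st.MEM  -- dual
[4] i7&i8  or.ALU;beq.BR  -- dual
[5] i9&i10  sll.ALU;ld.MEM  -- dual
[6] i11  add.ALU  -- RAW r3
[7] i12&i13  sub.ALU;blt.BR  -- dual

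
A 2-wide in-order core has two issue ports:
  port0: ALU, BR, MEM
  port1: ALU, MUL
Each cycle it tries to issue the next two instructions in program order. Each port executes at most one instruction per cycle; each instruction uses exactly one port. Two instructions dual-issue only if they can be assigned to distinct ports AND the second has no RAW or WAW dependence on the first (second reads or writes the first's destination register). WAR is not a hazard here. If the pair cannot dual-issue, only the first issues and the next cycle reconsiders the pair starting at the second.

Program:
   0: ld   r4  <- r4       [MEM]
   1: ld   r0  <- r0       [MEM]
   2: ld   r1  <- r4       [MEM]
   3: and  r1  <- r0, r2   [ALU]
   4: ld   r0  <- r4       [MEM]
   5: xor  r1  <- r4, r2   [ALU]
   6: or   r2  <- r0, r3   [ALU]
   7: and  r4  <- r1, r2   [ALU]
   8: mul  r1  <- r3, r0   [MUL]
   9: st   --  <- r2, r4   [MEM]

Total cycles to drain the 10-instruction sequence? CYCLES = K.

CYCLES = 7

#0 head=0: ld i0 no-port MEM/MEM
#1 head=1: ld i1 no-port MEM/MEM
#2 head=2: ld i2 WAW r1
#3 head=3: and/ld i3,i4 pair
#4 head=5: xor/or i5,i6 pair
#5 head=7: and/mul i7,i8 pair
#6 head=9: st i9 tail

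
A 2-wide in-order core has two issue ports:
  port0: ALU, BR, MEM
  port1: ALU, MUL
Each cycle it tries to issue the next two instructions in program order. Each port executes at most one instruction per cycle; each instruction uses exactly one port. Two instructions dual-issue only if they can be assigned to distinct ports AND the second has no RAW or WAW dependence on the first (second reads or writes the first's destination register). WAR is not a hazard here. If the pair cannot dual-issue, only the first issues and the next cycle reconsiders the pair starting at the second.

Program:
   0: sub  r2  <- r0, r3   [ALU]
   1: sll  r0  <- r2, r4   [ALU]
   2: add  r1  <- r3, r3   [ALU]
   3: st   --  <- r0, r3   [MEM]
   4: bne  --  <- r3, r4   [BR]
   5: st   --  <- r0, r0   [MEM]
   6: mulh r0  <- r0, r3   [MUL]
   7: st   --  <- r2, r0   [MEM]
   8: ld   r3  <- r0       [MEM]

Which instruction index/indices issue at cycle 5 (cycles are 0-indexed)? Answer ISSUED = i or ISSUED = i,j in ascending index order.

ISSUED = 7

c0: i0 sub  RAW r2
c1: i1/i2 sll+add  2-wide
c2: i3 st  no-port MEM/BR
c3: i4 bne  no-port BR/MEM
c4: i5/i6 st+mulh  2-wide
c5: i7 st  no-port MEM/MEM
c6: i8 ld  tail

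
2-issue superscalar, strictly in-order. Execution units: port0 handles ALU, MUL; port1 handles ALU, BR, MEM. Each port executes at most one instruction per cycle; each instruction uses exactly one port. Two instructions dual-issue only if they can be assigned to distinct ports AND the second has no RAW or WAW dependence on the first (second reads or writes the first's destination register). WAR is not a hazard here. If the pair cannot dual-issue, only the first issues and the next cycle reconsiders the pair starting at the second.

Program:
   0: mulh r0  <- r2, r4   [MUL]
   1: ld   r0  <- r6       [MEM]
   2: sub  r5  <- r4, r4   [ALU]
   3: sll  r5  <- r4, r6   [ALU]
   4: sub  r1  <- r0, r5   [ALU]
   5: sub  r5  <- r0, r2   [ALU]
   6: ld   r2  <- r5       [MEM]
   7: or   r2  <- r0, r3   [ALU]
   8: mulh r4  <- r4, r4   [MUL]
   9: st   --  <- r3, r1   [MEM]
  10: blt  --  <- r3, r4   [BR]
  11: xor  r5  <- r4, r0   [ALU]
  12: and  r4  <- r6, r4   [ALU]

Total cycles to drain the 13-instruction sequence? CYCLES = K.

[0] i0  mulh  -- WAW r0
[1] i1&i2  ld/sub  -- 2-wide
[2] i3  sll  -- RAW r5
[3] i4&i5  sub/sub  -- 2-wide
[4] i6  ld  -- WAW r2
[5] i7&i8  or/mulh  -- 2-wide
[6] i9  st  -- no-port MEM/BR
[7] i10&i11  blt/xor  -- 2-wide
[8] i12  and  -- tail

CYCLES = 9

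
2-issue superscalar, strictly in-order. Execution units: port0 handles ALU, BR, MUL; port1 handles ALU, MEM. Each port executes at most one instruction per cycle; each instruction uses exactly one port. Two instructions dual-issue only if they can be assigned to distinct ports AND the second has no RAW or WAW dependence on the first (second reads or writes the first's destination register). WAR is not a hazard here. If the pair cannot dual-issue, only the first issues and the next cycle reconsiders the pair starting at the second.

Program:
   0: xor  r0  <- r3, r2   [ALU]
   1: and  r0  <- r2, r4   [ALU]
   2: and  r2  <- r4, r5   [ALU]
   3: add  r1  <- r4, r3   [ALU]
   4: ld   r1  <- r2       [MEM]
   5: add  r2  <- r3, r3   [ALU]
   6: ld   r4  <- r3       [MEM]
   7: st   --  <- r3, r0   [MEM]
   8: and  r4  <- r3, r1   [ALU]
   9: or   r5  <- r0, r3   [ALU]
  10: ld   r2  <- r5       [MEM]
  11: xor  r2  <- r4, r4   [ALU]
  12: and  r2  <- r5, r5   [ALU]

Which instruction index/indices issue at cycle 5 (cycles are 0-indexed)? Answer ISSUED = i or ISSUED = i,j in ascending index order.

#0 head=0: xor i0 WAW r0
#1 head=1: and/and i1&i2 dual
#2 head=3: add i3 WAW r1
#3 head=4: ld/add i4&i5 dual
#4 head=6: ld i6 no-port MEM/MEM
#5 head=7: st/and i7&i8 dual
#6 head=9: or i9 RAW r5
#7 head=10: ld i10 WAW r2
#8 head=11: xor i11 WAW r2
#9 head=12: and i12 tail

ISSUED = 7,8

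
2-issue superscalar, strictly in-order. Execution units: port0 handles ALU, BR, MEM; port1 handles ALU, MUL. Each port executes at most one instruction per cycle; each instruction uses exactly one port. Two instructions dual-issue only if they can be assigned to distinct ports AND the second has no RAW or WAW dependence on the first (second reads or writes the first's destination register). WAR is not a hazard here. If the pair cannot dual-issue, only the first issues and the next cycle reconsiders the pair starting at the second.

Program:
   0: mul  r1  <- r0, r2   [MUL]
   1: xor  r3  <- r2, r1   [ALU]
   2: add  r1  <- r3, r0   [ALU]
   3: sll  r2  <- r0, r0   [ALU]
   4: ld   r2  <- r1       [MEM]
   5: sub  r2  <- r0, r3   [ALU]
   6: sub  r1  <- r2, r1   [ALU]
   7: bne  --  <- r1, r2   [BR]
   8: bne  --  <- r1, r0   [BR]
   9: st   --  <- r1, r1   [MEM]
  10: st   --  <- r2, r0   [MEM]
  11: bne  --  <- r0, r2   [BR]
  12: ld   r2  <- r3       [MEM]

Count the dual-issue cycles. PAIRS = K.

  cy0 -> i0 (mul.MUL) RAW r1
  cy1 -> i1 (xor.ALU) RAW r3
  cy2 -> i2,i3 (add.ALU sll.ALU) dual
  cy3 -> i4 (ld.MEM) WAW r2
  cy4 -> i5 (sub.ALU) RAW r2
  cy5 -> i6 (sub.ALU) RAW r1
  cy6 -> i7 (bne.BR) no-port BR/BR
  cy7 -> i8 (bne.BR) no-port BR/MEM
  cy8 -> i9 (st.MEM) no-port MEM/MEM
  cy9 -> i10 (st.MEM) no-port MEM/BR
  cy10 -> i11 (bne.BR) no-port BR/MEM
  cy11 -> i12 (ld.MEM) tail

PAIRS = 1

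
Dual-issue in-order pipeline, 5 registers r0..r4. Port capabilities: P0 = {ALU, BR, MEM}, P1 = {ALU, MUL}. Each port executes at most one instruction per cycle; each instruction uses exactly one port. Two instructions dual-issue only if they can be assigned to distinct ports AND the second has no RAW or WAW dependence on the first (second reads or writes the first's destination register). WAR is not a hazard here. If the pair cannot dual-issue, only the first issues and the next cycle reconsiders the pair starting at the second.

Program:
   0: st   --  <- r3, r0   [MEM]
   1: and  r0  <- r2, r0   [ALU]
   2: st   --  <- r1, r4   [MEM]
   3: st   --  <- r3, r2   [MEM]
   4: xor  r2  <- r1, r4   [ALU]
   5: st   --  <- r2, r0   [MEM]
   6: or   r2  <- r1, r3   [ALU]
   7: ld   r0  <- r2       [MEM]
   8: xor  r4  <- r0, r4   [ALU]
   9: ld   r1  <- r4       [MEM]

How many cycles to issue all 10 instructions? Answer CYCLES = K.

CYCLES = 7

t=0 i0+i1:st.MEM;and.ALU ; 2-wide
t=1 i2:st.MEM ; no-port MEM/MEM
t=2 i3+i4:st.MEM;xor.ALU ; 2-wide
t=3 i5+i6:st.MEM;or.ALU ; 2-wide
t=4 i7:ld.MEM ; RAW r0
t=5 i8:xor.ALU ; RAW r4
t=6 i9:ld.MEM ; tail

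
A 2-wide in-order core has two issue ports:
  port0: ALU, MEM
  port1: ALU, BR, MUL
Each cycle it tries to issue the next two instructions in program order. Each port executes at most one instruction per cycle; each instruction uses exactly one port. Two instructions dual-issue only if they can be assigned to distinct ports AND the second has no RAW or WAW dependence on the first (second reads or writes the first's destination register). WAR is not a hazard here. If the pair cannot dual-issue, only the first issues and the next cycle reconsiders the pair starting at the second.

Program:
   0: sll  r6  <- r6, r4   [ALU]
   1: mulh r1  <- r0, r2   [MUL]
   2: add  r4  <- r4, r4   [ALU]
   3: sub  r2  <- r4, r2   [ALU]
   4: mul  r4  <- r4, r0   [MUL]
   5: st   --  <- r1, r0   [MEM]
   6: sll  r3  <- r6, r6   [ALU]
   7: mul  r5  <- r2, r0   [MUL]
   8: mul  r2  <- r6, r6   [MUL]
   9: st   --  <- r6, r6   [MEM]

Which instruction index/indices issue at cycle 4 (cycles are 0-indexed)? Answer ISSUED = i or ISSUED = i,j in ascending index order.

[0] i0/i1  sll.ALU mulh.MUL  -- pair
[1] i2  add.ALU  -- RAW r4
[2] i3/i4  sub.ALU mul.MUL  -- pair
[3] i5/i6  st.MEM sll.ALU  -- pair
[4] i7  mul.MUL  -- no-port MUL/MUL
[5] i8/i9  mul.MUL st.MEM  -- pair

ISSUED = 7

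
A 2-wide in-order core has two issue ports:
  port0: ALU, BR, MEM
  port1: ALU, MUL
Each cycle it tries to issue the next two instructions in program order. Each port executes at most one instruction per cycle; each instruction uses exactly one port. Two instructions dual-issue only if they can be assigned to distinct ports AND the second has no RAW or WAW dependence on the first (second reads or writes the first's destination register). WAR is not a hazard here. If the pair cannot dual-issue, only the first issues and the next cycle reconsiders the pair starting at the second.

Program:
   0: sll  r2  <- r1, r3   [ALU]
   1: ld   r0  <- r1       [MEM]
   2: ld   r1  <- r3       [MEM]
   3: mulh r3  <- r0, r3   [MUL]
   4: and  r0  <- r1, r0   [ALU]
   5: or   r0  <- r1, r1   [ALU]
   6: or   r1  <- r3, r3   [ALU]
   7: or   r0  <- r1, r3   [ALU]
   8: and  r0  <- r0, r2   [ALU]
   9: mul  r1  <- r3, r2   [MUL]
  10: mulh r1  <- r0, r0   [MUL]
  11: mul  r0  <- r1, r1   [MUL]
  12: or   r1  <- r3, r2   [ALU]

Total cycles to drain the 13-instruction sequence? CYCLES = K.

#0 head=0: sll/ld i0+i1 dual
#1 head=2: ld/mulh i2+i3 dual
#2 head=4: and i4 WAW r0
#3 head=5: or/or i5+i6 dual
#4 head=7: or i7 RAW+WAW r0
#5 head=8: and/mul i8+i9 dual
#6 head=10: mulh i10 no-port MUL/MUL
#7 head=11: mul/or i11+i12 dual

CYCLES = 8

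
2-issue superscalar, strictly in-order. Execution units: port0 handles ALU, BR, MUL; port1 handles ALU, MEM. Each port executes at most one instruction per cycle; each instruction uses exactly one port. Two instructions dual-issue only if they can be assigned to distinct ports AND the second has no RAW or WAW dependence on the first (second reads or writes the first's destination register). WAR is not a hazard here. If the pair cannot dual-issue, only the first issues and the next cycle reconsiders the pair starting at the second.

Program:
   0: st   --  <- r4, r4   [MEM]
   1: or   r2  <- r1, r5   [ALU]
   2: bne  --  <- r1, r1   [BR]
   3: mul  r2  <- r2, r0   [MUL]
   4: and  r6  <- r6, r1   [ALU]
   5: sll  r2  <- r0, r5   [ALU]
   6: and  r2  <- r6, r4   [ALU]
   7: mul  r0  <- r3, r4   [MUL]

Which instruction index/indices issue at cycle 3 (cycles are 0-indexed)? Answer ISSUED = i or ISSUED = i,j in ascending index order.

ISSUED = 5

c0: i0&i1 st or  dual
c1: i2 bne  no-port BR/MUL
c2: i3&i4 mul and  dual
c3: i5 sll  WAW r2
c4: i6&i7 and mul  dual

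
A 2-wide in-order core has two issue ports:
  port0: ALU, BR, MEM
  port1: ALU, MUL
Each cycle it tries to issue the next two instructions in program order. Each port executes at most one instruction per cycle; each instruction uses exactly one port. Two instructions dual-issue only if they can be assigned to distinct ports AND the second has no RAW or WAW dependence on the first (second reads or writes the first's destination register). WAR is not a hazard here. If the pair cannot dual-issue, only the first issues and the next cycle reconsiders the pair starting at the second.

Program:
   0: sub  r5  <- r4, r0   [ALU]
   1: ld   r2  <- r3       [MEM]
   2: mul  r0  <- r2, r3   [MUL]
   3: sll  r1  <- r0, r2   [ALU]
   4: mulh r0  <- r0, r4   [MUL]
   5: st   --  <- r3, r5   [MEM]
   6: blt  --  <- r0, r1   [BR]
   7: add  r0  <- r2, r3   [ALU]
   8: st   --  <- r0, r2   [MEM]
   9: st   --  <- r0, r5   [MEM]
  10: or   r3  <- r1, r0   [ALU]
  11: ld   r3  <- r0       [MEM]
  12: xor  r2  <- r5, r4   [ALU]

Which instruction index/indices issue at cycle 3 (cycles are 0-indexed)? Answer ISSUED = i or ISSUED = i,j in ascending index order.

ISSUED = 5

c0: i0/i1 sub/ld  dual
c1: i2 mul  RAW r0
c2: i3/i4 sll/mulh  dual
c3: i5 st  no-port MEM/BR
c4: i6/i7 blt/add  dual
c5: i8 st  no-port MEM/MEM
c6: i9/i10 st/or  dual
c7: i11/i12 ld/xor  dual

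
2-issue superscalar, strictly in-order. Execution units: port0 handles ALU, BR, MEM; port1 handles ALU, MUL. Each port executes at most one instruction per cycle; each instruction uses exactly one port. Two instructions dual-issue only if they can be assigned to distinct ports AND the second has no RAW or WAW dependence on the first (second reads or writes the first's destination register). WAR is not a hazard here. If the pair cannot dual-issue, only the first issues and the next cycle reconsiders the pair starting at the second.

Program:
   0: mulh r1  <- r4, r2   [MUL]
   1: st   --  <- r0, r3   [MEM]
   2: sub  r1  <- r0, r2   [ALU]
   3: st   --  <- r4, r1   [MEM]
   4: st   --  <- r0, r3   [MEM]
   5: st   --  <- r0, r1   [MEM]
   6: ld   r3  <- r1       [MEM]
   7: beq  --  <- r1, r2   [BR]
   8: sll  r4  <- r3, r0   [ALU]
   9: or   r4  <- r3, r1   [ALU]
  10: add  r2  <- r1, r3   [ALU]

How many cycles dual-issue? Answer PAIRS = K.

PAIRS = 3

#0 head=0: mulh/st i0/i1 2-wide
#1 head=2: sub i2 RAW r1
#2 head=3: st i3 no-port MEM/MEM
#3 head=4: st i4 no-port MEM/MEM
#4 head=5: st i5 no-port MEM/MEM
#5 head=6: ld i6 no-port MEM/BR
#6 head=7: beq/sll i7/i8 2-wide
#7 head=9: or/add i9/i10 2-wide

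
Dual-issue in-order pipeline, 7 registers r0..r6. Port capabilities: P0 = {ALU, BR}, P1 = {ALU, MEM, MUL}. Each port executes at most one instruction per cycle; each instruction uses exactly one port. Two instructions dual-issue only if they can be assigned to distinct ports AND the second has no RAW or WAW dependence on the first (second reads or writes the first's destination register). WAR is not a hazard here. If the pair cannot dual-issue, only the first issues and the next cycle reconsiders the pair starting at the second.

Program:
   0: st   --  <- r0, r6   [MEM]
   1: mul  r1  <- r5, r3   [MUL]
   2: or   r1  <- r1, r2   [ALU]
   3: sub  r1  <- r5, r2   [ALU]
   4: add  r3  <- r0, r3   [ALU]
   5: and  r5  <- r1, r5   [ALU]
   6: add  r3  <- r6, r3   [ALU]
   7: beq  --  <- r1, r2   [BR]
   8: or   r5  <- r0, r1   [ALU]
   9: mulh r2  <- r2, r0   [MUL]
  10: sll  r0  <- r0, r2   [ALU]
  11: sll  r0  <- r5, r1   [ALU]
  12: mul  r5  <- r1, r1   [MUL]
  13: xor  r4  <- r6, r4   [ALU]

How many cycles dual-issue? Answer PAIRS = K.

PAIRS = 4

[0] i0  st  -- no-port MEM/MUL
[1] i1  mul  -- RAW+WAW r1
[2] i2  or  -- WAW r1
[3] i3,i4  sub+add  -- 2-wide
[4] i5,i6  and+add  -- 2-wide
[5] i7,i8  beq+or  -- 2-wide
[6] i9  mulh  -- RAW r2
[7] i10  sll  -- WAW r0
[8] i11,i12  sll+mul  -- 2-wide
[9] i13  xor  -- tail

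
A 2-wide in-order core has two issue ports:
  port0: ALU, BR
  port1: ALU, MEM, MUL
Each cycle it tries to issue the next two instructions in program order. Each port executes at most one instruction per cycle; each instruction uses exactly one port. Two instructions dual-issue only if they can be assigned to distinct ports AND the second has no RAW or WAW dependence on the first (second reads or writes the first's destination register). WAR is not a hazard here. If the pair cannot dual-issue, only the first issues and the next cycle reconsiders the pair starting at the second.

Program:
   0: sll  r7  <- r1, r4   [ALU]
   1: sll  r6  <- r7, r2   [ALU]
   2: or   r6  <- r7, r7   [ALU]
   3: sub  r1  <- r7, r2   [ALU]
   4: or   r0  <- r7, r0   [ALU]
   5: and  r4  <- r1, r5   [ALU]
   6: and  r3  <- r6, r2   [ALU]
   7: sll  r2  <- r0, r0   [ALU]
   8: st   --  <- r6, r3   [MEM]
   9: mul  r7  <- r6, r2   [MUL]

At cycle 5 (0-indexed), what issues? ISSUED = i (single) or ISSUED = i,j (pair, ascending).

0. sll.ALU @i0  | RAW r7
1. sll.ALU @i1  | WAW r6
2. or.ALU+sub.ALU @i2&i3  | dual
3. or.ALU+and.ALU @i4&i5  | dual
4. and.ALU+sll.ALU @i6&i7  | dual
5. st.MEM @i8  | no-port MEM/MUL
6. mul.MUL @i9  | tail

ISSUED = 8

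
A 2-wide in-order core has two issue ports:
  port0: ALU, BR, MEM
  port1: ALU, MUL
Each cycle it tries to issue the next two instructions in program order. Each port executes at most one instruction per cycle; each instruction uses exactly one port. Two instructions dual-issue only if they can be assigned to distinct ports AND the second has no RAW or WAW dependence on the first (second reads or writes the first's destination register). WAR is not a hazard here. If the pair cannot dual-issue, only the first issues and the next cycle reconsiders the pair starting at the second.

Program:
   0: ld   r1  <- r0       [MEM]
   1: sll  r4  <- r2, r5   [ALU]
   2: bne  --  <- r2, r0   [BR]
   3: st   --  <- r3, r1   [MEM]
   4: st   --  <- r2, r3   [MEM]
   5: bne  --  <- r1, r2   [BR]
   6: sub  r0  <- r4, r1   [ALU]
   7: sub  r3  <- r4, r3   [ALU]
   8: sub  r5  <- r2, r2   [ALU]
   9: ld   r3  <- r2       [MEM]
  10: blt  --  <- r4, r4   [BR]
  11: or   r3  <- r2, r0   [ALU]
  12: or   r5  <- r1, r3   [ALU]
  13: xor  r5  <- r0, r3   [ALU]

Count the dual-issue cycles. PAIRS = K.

#0 head=0: ld+sll i0&i1 dual
#1 head=2: bne i2 no-port BR/MEM
#2 head=3: st i3 no-port MEM/MEM
#3 head=4: st i4 no-port MEM/BR
#4 head=5: bne+sub i5&i6 dual
#5 head=7: sub+sub i7&i8 dual
#6 head=9: ld i9 no-port MEM/BR
#7 head=10: blt+or i10&i11 dual
#8 head=12: or i12 WAW r5
#9 head=13: xor i13 tail

PAIRS = 4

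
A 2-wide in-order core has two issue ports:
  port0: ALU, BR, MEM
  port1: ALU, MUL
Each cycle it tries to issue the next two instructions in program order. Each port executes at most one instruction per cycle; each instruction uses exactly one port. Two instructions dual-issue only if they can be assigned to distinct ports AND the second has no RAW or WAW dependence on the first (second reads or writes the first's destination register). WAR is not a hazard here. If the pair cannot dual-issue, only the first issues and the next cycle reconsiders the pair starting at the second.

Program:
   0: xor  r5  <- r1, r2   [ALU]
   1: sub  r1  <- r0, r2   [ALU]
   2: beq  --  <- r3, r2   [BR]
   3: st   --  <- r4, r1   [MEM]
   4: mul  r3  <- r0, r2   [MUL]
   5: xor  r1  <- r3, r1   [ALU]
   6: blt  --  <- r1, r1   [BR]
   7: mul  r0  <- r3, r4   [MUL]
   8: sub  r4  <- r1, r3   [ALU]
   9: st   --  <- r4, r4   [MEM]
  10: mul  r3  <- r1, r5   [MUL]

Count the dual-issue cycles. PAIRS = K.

#0 head=0: xor/sub i0+i1 2-wide
#1 head=2: beq i2 no-port BR/MEM
#2 head=3: st/mul i3+i4 2-wide
#3 head=5: xor i5 RAW r1
#4 head=6: blt/mul i6+i7 2-wide
#5 head=8: sub i8 RAW r4
#6 head=9: st/mul i9+i10 2-wide

PAIRS = 4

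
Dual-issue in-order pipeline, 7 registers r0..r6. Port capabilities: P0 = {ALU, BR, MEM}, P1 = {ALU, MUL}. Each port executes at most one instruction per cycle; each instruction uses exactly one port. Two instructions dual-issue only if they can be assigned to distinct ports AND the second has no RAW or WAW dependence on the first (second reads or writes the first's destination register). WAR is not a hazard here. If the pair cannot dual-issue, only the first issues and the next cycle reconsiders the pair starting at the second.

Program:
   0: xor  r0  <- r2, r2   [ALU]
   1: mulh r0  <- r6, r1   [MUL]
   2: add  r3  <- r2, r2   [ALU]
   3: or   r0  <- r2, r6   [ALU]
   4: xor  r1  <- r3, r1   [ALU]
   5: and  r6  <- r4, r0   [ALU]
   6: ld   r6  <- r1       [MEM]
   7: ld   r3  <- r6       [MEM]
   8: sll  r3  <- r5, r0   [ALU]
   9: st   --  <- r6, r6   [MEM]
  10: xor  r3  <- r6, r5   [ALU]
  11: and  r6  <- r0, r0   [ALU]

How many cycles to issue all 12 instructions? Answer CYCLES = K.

CYCLES = 8

t=0 i0:xor ; WAW r0
t=1 i1/i2:mulh add ; 2-wide
t=2 i3/i4:or xor ; 2-wide
t=3 i5:and ; WAW r6
t=4 i6:ld ; no-port MEM/MEM
t=5 i7:ld ; WAW r3
t=6 i8/i9:sll st ; 2-wide
t=7 i10/i11:xor and ; 2-wide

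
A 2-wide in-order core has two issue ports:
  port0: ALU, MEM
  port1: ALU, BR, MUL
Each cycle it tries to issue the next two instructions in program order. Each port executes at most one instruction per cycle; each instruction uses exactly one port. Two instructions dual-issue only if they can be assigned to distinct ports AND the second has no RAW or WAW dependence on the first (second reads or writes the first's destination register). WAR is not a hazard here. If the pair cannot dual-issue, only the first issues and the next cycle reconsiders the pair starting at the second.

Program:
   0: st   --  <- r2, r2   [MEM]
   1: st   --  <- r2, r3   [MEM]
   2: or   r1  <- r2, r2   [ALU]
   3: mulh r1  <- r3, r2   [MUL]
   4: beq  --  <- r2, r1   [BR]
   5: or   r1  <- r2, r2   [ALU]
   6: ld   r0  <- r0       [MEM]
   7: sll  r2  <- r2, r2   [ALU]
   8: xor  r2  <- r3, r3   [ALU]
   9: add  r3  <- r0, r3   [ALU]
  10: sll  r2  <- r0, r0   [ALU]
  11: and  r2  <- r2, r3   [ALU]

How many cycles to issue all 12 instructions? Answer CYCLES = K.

  cy0 -> i0 (st) no-port MEM/MEM
  cy1 -> i1/i2 (st;or) pair
  cy2 -> i3 (mulh) no-port MUL/BR
  cy3 -> i4/i5 (beq;or) pair
  cy4 -> i6/i7 (ld;sll) pair
  cy5 -> i8/i9 (xor;add) pair
  cy6 -> i10 (sll) RAW+WAW r2
  cy7 -> i11 (and) tail

CYCLES = 8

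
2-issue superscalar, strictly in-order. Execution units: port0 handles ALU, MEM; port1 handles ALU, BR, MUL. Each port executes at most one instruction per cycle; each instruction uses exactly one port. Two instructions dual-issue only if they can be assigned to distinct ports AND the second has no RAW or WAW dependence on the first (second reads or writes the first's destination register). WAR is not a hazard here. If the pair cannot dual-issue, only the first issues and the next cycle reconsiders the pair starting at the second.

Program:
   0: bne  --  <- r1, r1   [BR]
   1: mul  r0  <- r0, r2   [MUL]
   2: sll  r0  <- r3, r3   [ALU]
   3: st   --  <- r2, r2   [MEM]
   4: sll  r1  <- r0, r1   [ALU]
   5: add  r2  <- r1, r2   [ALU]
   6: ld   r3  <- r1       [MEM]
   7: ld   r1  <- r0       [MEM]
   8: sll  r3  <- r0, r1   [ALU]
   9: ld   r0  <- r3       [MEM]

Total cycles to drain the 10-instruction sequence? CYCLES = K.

t=0 i0:bne.BR ; no-port BR/MUL
t=1 i1:mul.MUL ; WAW r0
t=2 i2&i3:sll.ALU/st.MEM ; pair
t=3 i4:sll.ALU ; RAW r1
t=4 i5&i6:add.ALU/ld.MEM ; pair
t=5 i7:ld.MEM ; RAW r1
t=6 i8:sll.ALU ; RAW r3
t=7 i9:ld.MEM ; tail

CYCLES = 8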